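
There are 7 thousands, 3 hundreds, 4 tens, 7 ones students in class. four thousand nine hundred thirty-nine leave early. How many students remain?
Convert 7 thousands, 3 hundreds, 4 tens, 7 ones (place-value notation) → 7×1000 + 3×100 + 4×10 + 7 = 7347 (decimal)
Convert four thousand nine hundred thirty-nine (English words) → 4×1000 + 9×100 + 39 = 4939 (decimal)
Compute 7347 - 4939 = 2408
2408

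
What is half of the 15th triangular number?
The 15th triangular number = 15×16/2 = 120
Compute 120 ÷ 2 = 60
60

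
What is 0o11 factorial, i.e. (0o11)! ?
Convert 0o11 (octal) → 1×8 + 1 = 9 (decimal)
Compute 9! = 362880
362880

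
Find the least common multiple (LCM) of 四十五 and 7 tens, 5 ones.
Convert 四十五 (Chinese numeral) → 4×10 + 5 = 45 (decimal)
Convert 7 tens, 5 ones (place-value notation) → 7×10 + 5 = 75 (decimal)
Compute lcm(45, 75) = 225
225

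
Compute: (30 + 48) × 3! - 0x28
Convert 3! (factorial) → 6 (decimal)
Convert 0x28 (hexadecimal) → 2×16 + 8 = 40 (decimal)
Expression in decimal: (30 + 48) × 6 - 40
Parentheses first: 30 + 48 = 78
Multiply: 78 × 6 = 468
Subtract: 468 - 40 = 428
428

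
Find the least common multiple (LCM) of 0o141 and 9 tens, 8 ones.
Convert 0o141 (octal) → 1×64 + 4×8 + 1 = 97 (decimal)
Convert 9 tens, 8 ones (place-value notation) → 9×10 + 8 = 98 (decimal)
Compute lcm(97, 98) = 9506
9506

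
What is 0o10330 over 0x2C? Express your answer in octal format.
Convert 0o10330 (octal) → 1×4096 + 3×64 + 3×8 = 4312 (decimal)
Convert 0x2C (hexadecimal) → 2×16 + 12 = 44 (decimal)
Compute 4312 ÷ 44 = 98
Convert 98 (decimal) → 98 = 1×64 + 4×8 + 2 → 0o142 (octal)
0o142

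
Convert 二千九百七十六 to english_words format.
Convert 二千九百七十六 (Chinese numeral) → 2×1000 + 9×100 + 7×10 + 6 = 2976 (decimal)
Convert 2976 (decimal) → 2976 = 2×1000 + 9×100 + 76 → two thousand nine hundred seventy-six (English words)
two thousand nine hundred seventy-six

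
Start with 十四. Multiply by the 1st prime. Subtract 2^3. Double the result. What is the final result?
Convert 十四 (Chinese numeral) → 1×10 + 4 = 14 (decimal)
Start: 14
Convert the 1st prime (prime index) → 2 (decimal)
14 × 2 = 28
Convert 2^3 (power) → 8 (decimal)
28 - 8 = 20
20 × 2 = 40
40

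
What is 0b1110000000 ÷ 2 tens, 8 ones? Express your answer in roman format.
Convert 0b1110000000 (binary) → 512 + 256 + 128 = 896 (decimal)
Convert 2 tens, 8 ones (place-value notation) → 2×10 + 8 = 28 (decimal)
Compute 896 ÷ 28 = 32
Convert 32 (decimal) → 32 = 10 + 10 + 10 + 1 + 1 → XXXII (Roman numeral)
XXXII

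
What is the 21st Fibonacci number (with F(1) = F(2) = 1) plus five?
The 21st Fibonacci number (with F(1) = F(2) = 1) = 10946
Convert five (English words) → 5 (decimal)
Compute 10946 + 5 = 10951
10951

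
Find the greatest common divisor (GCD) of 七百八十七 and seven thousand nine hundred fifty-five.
Convert 七百八十七 (Chinese numeral) → 7×100 + 8×10 + 7 = 787 (decimal)
Convert seven thousand nine hundred fifty-five (English words) → 7×1000 + 9×100 + 55 = 7955 (decimal)
Compute gcd(787, 7955) = 1
1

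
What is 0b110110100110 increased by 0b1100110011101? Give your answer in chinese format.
Convert 0b110110100110 (binary) → 2048 + 1024 + 256 + 128 + 32 + 4 + 2 = 3494 (decimal)
Convert 0b1100110011101 (binary) → 4096 + 2048 + 256 + 128 + 16 + 8 + 4 + 1 = 6557 (decimal)
Compute 3494 + 6557 = 10051
Convert 10051 (decimal) → 10051 = 1×10000 + 5×10 + 1 → 一万零五十一 (Chinese numeral)
一万零五十一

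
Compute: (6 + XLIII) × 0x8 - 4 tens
Convert XLIII (Roman numeral) → 40 + 1 + 1 + 1 = 43 (decimal)
Convert 0x8 (hexadecimal) → 8 (decimal)
Convert 4 tens (place-value notation) → 4×10 = 40 (decimal)
Expression in decimal: (6 + 43) × 8 - 40
Parentheses first: 6 + 43 = 49
Multiply: 49 × 8 = 392
Subtract: 392 - 40 = 352
352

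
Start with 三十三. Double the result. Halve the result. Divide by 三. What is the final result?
Convert 三十三 (Chinese numeral) → 3×10 + 3 = 33 (decimal)
Start: 33
33 × 2 = 66
66 ÷ 2 = 33
Convert 三 (Chinese numeral) → 3 (decimal)
33 ÷ 3 = 11
11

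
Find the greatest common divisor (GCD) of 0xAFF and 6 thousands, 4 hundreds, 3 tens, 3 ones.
Convert 0xAFF (hexadecimal) → 10×256 + 15×16 + 15 = 2815 (decimal)
Convert 6 thousands, 4 hundreds, 3 tens, 3 ones (place-value notation) → 6×1000 + 4×100 + 3×10 + 3 = 6433 (decimal)
Compute gcd(2815, 6433) = 1
1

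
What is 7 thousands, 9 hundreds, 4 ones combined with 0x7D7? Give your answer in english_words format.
Convert 7 thousands, 9 hundreds, 4 ones (place-value notation) → 7×1000 + 9×100 + 4 = 7904 (decimal)
Convert 0x7D7 (hexadecimal) → 7×256 + 13×16 + 7 = 2007 (decimal)
Compute 7904 + 2007 = 9911
Convert 9911 (decimal) → 9911 = 9×1000 + 9×100 + 11 → nine thousand nine hundred eleven (English words)
nine thousand nine hundred eleven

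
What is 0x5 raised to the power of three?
Convert 0x5 (hexadecimal) → 5 (decimal)
Convert three (English words) → 3 (decimal)
Compute 5 ^ 3 = 125
125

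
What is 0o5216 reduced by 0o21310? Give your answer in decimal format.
Convert 0o5216 (octal) → 5×512 + 2×64 + 1×8 + 6 = 2702 (decimal)
Convert 0o21310 (octal) → 2×4096 + 1×512 + 3×64 + 1×8 = 8904 (decimal)
Compute 2702 - 8904 = -6202
-6202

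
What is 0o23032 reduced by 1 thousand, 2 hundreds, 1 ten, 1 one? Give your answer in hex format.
Convert 0o23032 (octal) → 2×4096 + 3×512 + 3×8 + 2 = 9754 (decimal)
Convert 1 thousand, 2 hundreds, 1 ten, 1 one (place-value notation) → 1×1000 + 2×100 + 1×10 + 1 = 1211 (decimal)
Compute 9754 - 1211 = 8543
Convert 8543 (decimal) → 8543 = 2×4096 + 1×256 + 5×16 + 15 → 0x215F (hexadecimal)
0x215F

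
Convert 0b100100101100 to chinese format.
Convert 0b100100101100 (binary) → 2048 + 256 + 32 + 8 + 4 = 2348 (decimal)
Convert 2348 (decimal) → 2348 = 2×1000 + 3×100 + 4×10 + 8 → 二千三百四十八 (Chinese numeral)
二千三百四十八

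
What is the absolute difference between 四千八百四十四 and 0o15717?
Convert 四千八百四十四 (Chinese numeral) → 4×1000 + 8×100 + 4×10 + 4 = 4844 (decimal)
Convert 0o15717 (octal) → 1×4096 + 5×512 + 7×64 + 1×8 + 7 = 7119 (decimal)
Compute |4844 - 7119| = 2275
2275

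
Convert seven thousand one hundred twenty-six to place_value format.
Convert seven thousand one hundred twenty-six (English words) → 7×1000 + 1×100 + 26 = 7126 (decimal)
Convert 7126 (decimal) → 7126 = 7×1000 + 1×100 + 2×10 + 6 → 7 thousands, 1 hundred, 2 tens, 6 ones (place-value notation)
7 thousands, 1 hundred, 2 tens, 6 ones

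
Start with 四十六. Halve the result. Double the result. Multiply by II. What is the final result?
Convert 四十六 (Chinese numeral) → 4×10 + 6 = 46 (decimal)
Start: 46
46 ÷ 2 = 23
23 × 2 = 46
Convert II (Roman numeral) → 1 + 1 = 2 (decimal)
46 × 2 = 92
92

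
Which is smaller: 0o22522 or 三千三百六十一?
Convert 0o22522 (octal) → 2×4096 + 2×512 + 5×64 + 2×8 + 2 = 9554 (decimal)
Convert 三千三百六十一 (Chinese numeral) → 3×1000 + 3×100 + 6×10 + 1 = 3361 (decimal)
Compare 9554 vs 3361: smaller = 3361
3361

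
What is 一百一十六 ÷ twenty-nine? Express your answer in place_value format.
Convert 一百一十六 (Chinese numeral) → 1×100 + 1×10 + 6 = 116 (decimal)
Convert twenty-nine (English words) → 29 (decimal)
Compute 116 ÷ 29 = 4
Convert 4 (decimal) → 4 ones (place-value notation)
4 ones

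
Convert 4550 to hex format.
Convert 4550 (decimal) → 4550 = 1×4096 + 1×256 + 12×16 + 6 → 0x11C6 (hexadecimal)
0x11C6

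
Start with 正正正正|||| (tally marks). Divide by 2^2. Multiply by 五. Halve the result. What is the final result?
Convert 正正正正|||| (tally marks) → 5 + 5 + 5 + 5 + 4 = 24 (decimal)
Start: 24
Convert 2^2 (power) → 4 (decimal)
24 ÷ 4 = 6
Convert 五 (Chinese numeral) → 5 (decimal)
6 × 5 = 30
30 ÷ 2 = 15
15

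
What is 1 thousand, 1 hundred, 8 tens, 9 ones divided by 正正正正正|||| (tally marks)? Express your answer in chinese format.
Convert 1 thousand, 1 hundred, 8 tens, 9 ones (place-value notation) → 1×1000 + 1×100 + 8×10 + 9 = 1189 (decimal)
Convert 正正正正正|||| (tally marks) → 5 + 5 + 5 + 5 + 5 + 4 = 29 (decimal)
Compute 1189 ÷ 29 = 41
Convert 41 (decimal) → 41 = 4×10 + 1 → 四十一 (Chinese numeral)
四十一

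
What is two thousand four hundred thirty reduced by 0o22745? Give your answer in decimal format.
Convert two thousand four hundred thirty (English words) → 2×1000 + 4×100 + 30 = 2430 (decimal)
Convert 0o22745 (octal) → 2×4096 + 2×512 + 7×64 + 4×8 + 5 = 9701 (decimal)
Compute 2430 - 9701 = -7271
-7271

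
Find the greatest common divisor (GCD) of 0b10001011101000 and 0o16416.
Convert 0b10001011101000 (binary) → 8192 + 512 + 128 + 64 + 32 + 8 = 8936 (decimal)
Convert 0o16416 (octal) → 1×4096 + 6×512 + 4×64 + 1×8 + 6 = 7438 (decimal)
Compute gcd(8936, 7438) = 2
2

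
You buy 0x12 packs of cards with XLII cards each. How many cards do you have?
Convert XLII (Roman numeral) → 40 + 1 + 1 = 42 (decimal)
Convert 0x12 (hexadecimal) → 1×16 + 2 = 18 (decimal)
Compute 42 × 18 = 756
756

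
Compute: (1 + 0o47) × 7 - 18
Convert 0o47 (octal) → 4×8 + 7 = 39 (decimal)
Expression in decimal: (1 + 39) × 7 - 18
Parentheses first: 1 + 39 = 40
Multiply: 40 × 7 = 280
Subtract: 280 - 18 = 262
262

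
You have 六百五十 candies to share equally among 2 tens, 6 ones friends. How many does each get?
Convert 六百五十 (Chinese numeral) → 6×100 + 5×10 = 650 (decimal)
Convert 2 tens, 6 ones (place-value notation) → 2×10 + 6 = 26 (decimal)
Compute 650 ÷ 26 = 25
25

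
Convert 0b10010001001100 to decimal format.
Convert 0b10010001001100 (binary) → 8192 + 1024 + 64 + 8 + 4 = 9292 (decimal)
9292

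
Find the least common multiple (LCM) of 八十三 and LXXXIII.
Convert 八十三 (Chinese numeral) → 8×10 + 3 = 83 (decimal)
Convert LXXXIII (Roman numeral) → 50 + 10 + 10 + 10 + 1 + 1 + 1 = 83 (decimal)
Compute lcm(83, 83) = 83
83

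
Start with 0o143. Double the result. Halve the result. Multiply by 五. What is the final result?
Convert 0o143 (octal) → 1×64 + 4×8 + 3 = 99 (decimal)
Start: 99
99 × 2 = 198
198 ÷ 2 = 99
Convert 五 (Chinese numeral) → 5 (decimal)
99 × 5 = 495
495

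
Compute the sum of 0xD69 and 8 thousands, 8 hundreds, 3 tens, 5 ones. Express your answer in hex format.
Convert 0xD69 (hexadecimal) → 13×256 + 6×16 + 9 = 3433 (decimal)
Convert 8 thousands, 8 hundreds, 3 tens, 5 ones (place-value notation) → 8×1000 + 8×100 + 3×10 + 5 = 8835 (decimal)
Compute 3433 + 8835 = 12268
Convert 12268 (decimal) → 12268 = 2×4096 + 15×256 + 14×16 + 12 → 0x2FEC (hexadecimal)
0x2FEC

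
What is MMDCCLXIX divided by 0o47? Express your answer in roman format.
Convert MMDCCLXIX (Roman numeral) → 1000 + 1000 + 500 + 100 + 100 + 50 + 10 + 9 = 2769 (decimal)
Convert 0o47 (octal) → 4×8 + 7 = 39 (decimal)
Compute 2769 ÷ 39 = 71
Convert 71 (decimal) → 71 = 50 + 10 + 10 + 1 → LXXI (Roman numeral)
LXXI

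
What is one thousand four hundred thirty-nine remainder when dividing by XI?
Convert one thousand four hundred thirty-nine (English words) → 1×1000 + 4×100 + 39 = 1439 (decimal)
Convert XI (Roman numeral) → 10 + 1 = 11 (decimal)
Compute 1439 mod 11 = 9
9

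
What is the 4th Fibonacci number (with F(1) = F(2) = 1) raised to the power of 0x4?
Convert the 4th Fibonacci number (with F(1) = F(2) = 1) (Fibonacci index) → 1, 1, 2, 3 → 3 (decimal)
Convert 0x4 (hexadecimal) → 4 (decimal)
Compute 3 ^ 4 = 81
81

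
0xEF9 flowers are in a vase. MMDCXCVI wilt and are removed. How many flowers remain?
Convert 0xEF9 (hexadecimal) → 14×256 + 15×16 + 9 = 3833 (decimal)
Convert MMDCXCVI (Roman numeral) → 1000 + 1000 + 500 + 100 + 90 + 5 + 1 = 2696 (decimal)
Compute 3833 - 2696 = 1137
1137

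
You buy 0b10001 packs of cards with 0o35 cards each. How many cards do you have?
Convert 0o35 (octal) → 3×8 + 5 = 29 (decimal)
Convert 0b10001 (binary) → 16 + 1 = 17 (decimal)
Compute 29 × 17 = 493
493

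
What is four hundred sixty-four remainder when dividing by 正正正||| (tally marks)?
Convert four hundred sixty-four (English words) → 4×100 + 64 = 464 (decimal)
Convert 正正正||| (tally marks) → 5 + 5 + 5 + 3 = 18 (decimal)
Compute 464 mod 18 = 14
14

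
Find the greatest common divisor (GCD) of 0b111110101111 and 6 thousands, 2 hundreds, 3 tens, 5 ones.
Convert 0b111110101111 (binary) → 2048 + 1024 + 512 + 256 + 128 + 32 + 8 + 4 + 2 + 1 = 4015 (decimal)
Convert 6 thousands, 2 hundreds, 3 tens, 5 ones (place-value notation) → 6×1000 + 2×100 + 3×10 + 5 = 6235 (decimal)
Compute gcd(4015, 6235) = 5
5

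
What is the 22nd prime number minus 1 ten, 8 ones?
The 22nd prime number = 79
Convert 1 ten, 8 ones (place-value notation) → 1×10 + 8 = 18 (decimal)
Compute 79 - 18 = 61
61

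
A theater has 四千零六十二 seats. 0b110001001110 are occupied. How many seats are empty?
Convert 四千零六十二 (Chinese numeral) → 4×1000 + 6×10 + 2 = 4062 (decimal)
Convert 0b110001001110 (binary) → 2048 + 1024 + 64 + 8 + 4 + 2 = 3150 (decimal)
Compute 4062 - 3150 = 912
912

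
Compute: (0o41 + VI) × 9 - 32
Convert 0o41 (octal) → 4×8 + 1 = 33 (decimal)
Convert VI (Roman numeral) → 5 + 1 = 6 (decimal)
Expression in decimal: (33 + 6) × 9 - 32
Parentheses first: 33 + 6 = 39
Multiply: 39 × 9 = 351
Subtract: 351 - 32 = 319
319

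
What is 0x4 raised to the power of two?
Convert 0x4 (hexadecimal) → 4 (decimal)
Convert two (English words) → 2 (decimal)
Compute 4 ^ 2 = 16
16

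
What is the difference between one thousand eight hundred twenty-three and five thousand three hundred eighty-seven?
Convert one thousand eight hundred twenty-three (English words) → 1×1000 + 8×100 + 23 = 1823 (decimal)
Convert five thousand three hundred eighty-seven (English words) → 5×1000 + 3×100 + 87 = 5387 (decimal)
Difference: |1823 - 5387| = 3564
3564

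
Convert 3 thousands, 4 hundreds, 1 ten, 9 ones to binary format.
Convert 3 thousands, 4 hundreds, 1 ten, 9 ones (place-value notation) → 3×1000 + 4×100 + 1×10 + 9 = 3419 (decimal)
Convert 3419 (decimal) → 3419 = 2048 + 1024 + 256 + 64 + 16 + 8 + 2 + 1 → 0b110101011011 (binary)
0b110101011011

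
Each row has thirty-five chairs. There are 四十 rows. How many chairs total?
Convert thirty-five (English words) → 35 (decimal)
Convert 四十 (Chinese numeral) → 4×10 = 40 (decimal)
Compute 35 × 40 = 1400
1400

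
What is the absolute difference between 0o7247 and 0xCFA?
Convert 0o7247 (octal) → 7×512 + 2×64 + 4×8 + 7 = 3751 (decimal)
Convert 0xCFA (hexadecimal) → 12×256 + 15×16 + 10 = 3322 (decimal)
Compute |3751 - 3322| = 429
429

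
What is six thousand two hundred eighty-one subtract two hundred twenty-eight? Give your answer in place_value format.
Convert six thousand two hundred eighty-one (English words) → 6×1000 + 2×100 + 81 = 6281 (decimal)
Convert two hundred twenty-eight (English words) → 2×100 + 28 = 228 (decimal)
Compute 6281 - 228 = 6053
Convert 6053 (decimal) → 6053 = 6×1000 + 5×10 + 3 → 6 thousands, 5 tens, 3 ones (place-value notation)
6 thousands, 5 tens, 3 ones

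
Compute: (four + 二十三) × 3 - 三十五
Convert four (English words) → 4 (decimal)
Convert 二十三 (Chinese numeral) → 2×10 + 3 = 23 (decimal)
Convert 三十五 (Chinese numeral) → 3×10 + 5 = 35 (decimal)
Expression in decimal: (4 + 23) × 3 - 35
Parentheses first: 4 + 23 = 27
Multiply: 27 × 3 = 81
Subtract: 81 - 35 = 46
46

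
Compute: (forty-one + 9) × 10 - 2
Convert forty-one (English words) → 41 (decimal)
Expression in decimal: (41 + 9) × 10 - 2
Parentheses first: 41 + 9 = 50
Multiply: 50 × 10 = 500
Subtract: 500 - 2 = 498
498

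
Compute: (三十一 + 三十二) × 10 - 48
Convert 三十一 (Chinese numeral) → 3×10 + 1 = 31 (decimal)
Convert 三十二 (Chinese numeral) → 3×10 + 2 = 32 (decimal)
Expression in decimal: (31 + 32) × 10 - 48
Parentheses first: 31 + 32 = 63
Multiply: 63 × 10 = 630
Subtract: 630 - 48 = 582
582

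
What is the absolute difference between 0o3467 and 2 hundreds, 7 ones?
Convert 0o3467 (octal) → 3×512 + 4×64 + 6×8 + 7 = 1847 (decimal)
Convert 2 hundreds, 7 ones (place-value notation) → 2×100 + 7 = 207 (decimal)
Compute |1847 - 207| = 1640
1640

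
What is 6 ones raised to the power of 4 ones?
Convert 6 ones (place-value notation) → 6 (decimal)
Convert 4 ones (place-value notation) → 4 (decimal)
Compute 6 ^ 4 = 1296
1296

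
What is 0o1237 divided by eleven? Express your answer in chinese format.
Convert 0o1237 (octal) → 1×512 + 2×64 + 3×8 + 7 = 671 (decimal)
Convert eleven (English words) → 11 (decimal)
Compute 671 ÷ 11 = 61
Convert 61 (decimal) → 61 = 6×10 + 1 → 六十一 (Chinese numeral)
六十一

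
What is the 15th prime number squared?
The 15th prime number = 47
Compute 47² = 47 × 47 = 2209
2209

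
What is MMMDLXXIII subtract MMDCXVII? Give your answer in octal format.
Convert MMMDLXXIII (Roman numeral) → 1000 + 1000 + 1000 + 500 + 50 + 10 + 10 + 1 + 1 + 1 = 3573 (decimal)
Convert MMDCXVII (Roman numeral) → 1000 + 1000 + 500 + 100 + 10 + 5 + 1 + 1 = 2617 (decimal)
Compute 3573 - 2617 = 956
Convert 956 (decimal) → 956 = 1×512 + 6×64 + 7×8 + 4 → 0o1674 (octal)
0o1674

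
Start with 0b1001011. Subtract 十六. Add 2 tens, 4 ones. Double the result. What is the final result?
Convert 0b1001011 (binary) → 64 + 8 + 2 + 1 = 75 (decimal)
Start: 75
Convert 十六 (Chinese numeral) → 1×10 + 6 = 16 (decimal)
75 - 16 = 59
Convert 2 tens, 4 ones (place-value notation) → 2×10 + 4 = 24 (decimal)
59 + 24 = 83
83 × 2 = 166
166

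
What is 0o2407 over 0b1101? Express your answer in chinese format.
Convert 0o2407 (octal) → 2×512 + 4×64 + 7 = 1287 (decimal)
Convert 0b1101 (binary) → 8 + 4 + 1 = 13 (decimal)
Compute 1287 ÷ 13 = 99
Convert 99 (decimal) → 99 = 9×10 + 9 → 九十九 (Chinese numeral)
九十九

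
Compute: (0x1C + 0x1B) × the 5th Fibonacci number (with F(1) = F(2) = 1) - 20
Convert 0x1C (hexadecimal) → 1×16 + 12 = 28 (decimal)
Convert 0x1B (hexadecimal) → 1×16 + 11 = 27 (decimal)
Convert the 5th Fibonacci number (with F(1) = F(2) = 1) (Fibonacci index) → 1, 1, 2, 3, 5 → 5 (decimal)
Expression in decimal: (28 + 27) × 5 - 20
Parentheses first: 28 + 27 = 55
Multiply: 55 × 5 = 275
Subtract: 275 - 20 = 255
255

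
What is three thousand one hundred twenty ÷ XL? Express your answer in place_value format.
Convert three thousand one hundred twenty (English words) → 3×1000 + 1×100 + 20 = 3120 (decimal)
Convert XL (Roman numeral) → 40 (decimal)
Compute 3120 ÷ 40 = 78
Convert 78 (decimal) → 78 = 7×10 + 8 → 7 tens, 8 ones (place-value notation)
7 tens, 8 ones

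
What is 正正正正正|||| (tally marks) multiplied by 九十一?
Convert 正正正正正|||| (tally marks) → 5 + 5 + 5 + 5 + 5 + 4 = 29 (decimal)
Convert 九十一 (Chinese numeral) → 9×10 + 1 = 91 (decimal)
Compute 29 × 91 = 2639
2639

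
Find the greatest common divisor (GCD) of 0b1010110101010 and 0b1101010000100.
Convert 0b1010110101010 (binary) → 4096 + 1024 + 256 + 128 + 32 + 8 + 2 = 5546 (decimal)
Convert 0b1101010000100 (binary) → 4096 + 2048 + 512 + 128 + 4 = 6788 (decimal)
Compute gcd(5546, 6788) = 2
2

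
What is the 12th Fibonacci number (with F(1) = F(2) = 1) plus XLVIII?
The 12th Fibonacci number (with F(1) = F(2) = 1): 1, 1, 2, 3, 5, 8, 13, 21, 34, 55, 89, 144 → 144
Convert XLVIII (Roman numeral) → 40 + 5 + 1 + 1 + 1 = 48 (decimal)
Compute 144 + 48 = 192
192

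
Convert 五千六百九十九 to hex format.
Convert 五千六百九十九 (Chinese numeral) → 5×1000 + 6×100 + 9×10 + 9 = 5699 (decimal)
Convert 5699 (decimal) → 5699 = 1×4096 + 6×256 + 4×16 + 3 → 0x1643 (hexadecimal)
0x1643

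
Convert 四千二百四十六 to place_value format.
Convert 四千二百四十六 (Chinese numeral) → 4×1000 + 2×100 + 4×10 + 6 = 4246 (decimal)
Convert 4246 (decimal) → 4246 = 4×1000 + 2×100 + 4×10 + 6 → 4 thousands, 2 hundreds, 4 tens, 6 ones (place-value notation)
4 thousands, 2 hundreds, 4 tens, 6 ones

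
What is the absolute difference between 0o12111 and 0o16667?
Convert 0o12111 (octal) → 1×4096 + 2×512 + 1×64 + 1×8 + 1 = 5193 (decimal)
Convert 0o16667 (octal) → 1×4096 + 6×512 + 6×64 + 6×8 + 7 = 7607 (decimal)
Compute |5193 - 7607| = 2414
2414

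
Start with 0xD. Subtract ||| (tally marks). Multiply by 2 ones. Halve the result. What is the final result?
Convert 0xD (hexadecimal) → 13 (decimal)
Start: 13
Convert ||| (tally marks) → 3 (decimal)
13 - 3 = 10
Convert 2 ones (place-value notation) → 2 (decimal)
10 × 2 = 20
20 ÷ 2 = 10
10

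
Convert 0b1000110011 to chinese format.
Convert 0b1000110011 (binary) → 512 + 32 + 16 + 2 + 1 = 563 (decimal)
Convert 563 (decimal) → 563 = 5×100 + 6×10 + 3 → 五百六十三 (Chinese numeral)
五百六十三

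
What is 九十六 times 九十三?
Convert 九十六 (Chinese numeral) → 9×10 + 6 = 96 (decimal)
Convert 九十三 (Chinese numeral) → 9×10 + 3 = 93 (decimal)
Compute 96 × 93 = 8928
8928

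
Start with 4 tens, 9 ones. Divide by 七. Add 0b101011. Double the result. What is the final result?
Convert 4 tens, 9 ones (place-value notation) → 4×10 + 9 = 49 (decimal)
Start: 49
Convert 七 (Chinese numeral) → 7 (decimal)
49 ÷ 7 = 7
Convert 0b101011 (binary) → 32 + 8 + 2 + 1 = 43 (decimal)
7 + 43 = 50
50 × 2 = 100
100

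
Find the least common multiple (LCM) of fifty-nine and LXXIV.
Convert fifty-nine (English words) → 59 (decimal)
Convert LXXIV (Roman numeral) → 50 + 10 + 10 + 4 = 74 (decimal)
Compute lcm(59, 74) = 4366
4366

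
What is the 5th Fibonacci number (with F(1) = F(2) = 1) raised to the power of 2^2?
Convert the 5th Fibonacci number (with F(1) = F(2) = 1) (Fibonacci index) → 1, 1, 2, 3, 5 → 5 (decimal)
Convert 2^2 (power) → 4 (decimal)
Compute 5 ^ 4 = 625
625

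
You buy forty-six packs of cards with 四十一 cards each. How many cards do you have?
Convert 四十一 (Chinese numeral) → 4×10 + 1 = 41 (decimal)
Convert forty-six (English words) → 46 (decimal)
Compute 41 × 46 = 1886
1886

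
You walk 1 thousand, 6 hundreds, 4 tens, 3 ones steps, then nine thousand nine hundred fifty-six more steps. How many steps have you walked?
Convert 1 thousand, 6 hundreds, 4 tens, 3 ones (place-value notation) → 1×1000 + 6×100 + 4×10 + 3 = 1643 (decimal)
Convert nine thousand nine hundred fifty-six (English words) → 9×1000 + 9×100 + 56 = 9956 (decimal)
Compute 1643 + 9956 = 11599
11599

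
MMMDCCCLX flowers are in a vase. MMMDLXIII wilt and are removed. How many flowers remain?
Convert MMMDCCCLX (Roman numeral) → 1000 + 1000 + 1000 + 500 + 100 + 100 + 100 + 50 + 10 = 3860 (decimal)
Convert MMMDLXIII (Roman numeral) → 1000 + 1000 + 1000 + 500 + 50 + 10 + 1 + 1 + 1 = 3563 (decimal)
Compute 3860 - 3563 = 297
297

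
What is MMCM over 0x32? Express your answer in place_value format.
Convert MMCM (Roman numeral) → 1000 + 1000 + 900 = 2900 (decimal)
Convert 0x32 (hexadecimal) → 3×16 + 2 = 50 (decimal)
Compute 2900 ÷ 50 = 58
Convert 58 (decimal) → 58 = 5×10 + 8 → 5 tens, 8 ones (place-value notation)
5 tens, 8 ones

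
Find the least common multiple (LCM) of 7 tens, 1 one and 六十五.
Convert 7 tens, 1 one (place-value notation) → 7×10 + 1 = 71 (decimal)
Convert 六十五 (Chinese numeral) → 6×10 + 5 = 65 (decimal)
Compute lcm(71, 65) = 4615
4615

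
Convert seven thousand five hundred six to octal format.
Convert seven thousand five hundred six (English words) → 7×1000 + 5×100 + 6 = 7506 (decimal)
Convert 7506 (decimal) → 7506 = 1×4096 + 6×512 + 5×64 + 2×8 + 2 → 0o16522 (octal)
0o16522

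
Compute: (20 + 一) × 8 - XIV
Convert 一 (Chinese numeral) → 1 (decimal)
Convert XIV (Roman numeral) → 10 + 4 = 14 (decimal)
Expression in decimal: (20 + 1) × 8 - 14
Parentheses first: 20 + 1 = 21
Multiply: 21 × 8 = 168
Subtract: 168 - 14 = 154
154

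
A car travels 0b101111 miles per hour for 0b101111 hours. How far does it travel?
Convert 0b101111 (binary) → 32 + 8 + 4 + 2 + 1 = 47 (decimal)
Convert 0b101111 (binary) → 32 + 8 + 4 + 2 + 1 = 47 (decimal)
Compute 47 × 47 = 2209
2209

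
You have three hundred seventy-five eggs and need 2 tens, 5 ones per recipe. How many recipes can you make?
Convert three hundred seventy-five (English words) → 3×100 + 75 = 375 (decimal)
Convert 2 tens, 5 ones (place-value notation) → 2×10 + 5 = 25 (decimal)
Compute 375 ÷ 25 = 15
15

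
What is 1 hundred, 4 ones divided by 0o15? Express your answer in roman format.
Convert 1 hundred, 4 ones (place-value notation) → 1×100 + 4 = 104 (decimal)
Convert 0o15 (octal) → 1×8 + 5 = 13 (decimal)
Compute 104 ÷ 13 = 8
Convert 8 (decimal) → 8 = 5 + 1 + 1 + 1 → VIII (Roman numeral)
VIII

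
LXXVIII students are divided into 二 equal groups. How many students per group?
Convert LXXVIII (Roman numeral) → 50 + 10 + 10 + 5 + 1 + 1 + 1 = 78 (decimal)
Convert 二 (Chinese numeral) → 2 (decimal)
Compute 78 ÷ 2 = 39
39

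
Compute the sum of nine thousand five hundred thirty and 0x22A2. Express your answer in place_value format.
Convert nine thousand five hundred thirty (English words) → 9×1000 + 5×100 + 30 = 9530 (decimal)
Convert 0x22A2 (hexadecimal) → 2×4096 + 2×256 + 10×16 + 2 = 8866 (decimal)
Compute 9530 + 8866 = 18396
Convert 18396 (decimal) → 18396 = 18×1000 + 3×100 + 9×10 + 6 → 18 thousands, 3 hundreds, 9 tens, 6 ones (place-value notation)
18 thousands, 3 hundreds, 9 tens, 6 ones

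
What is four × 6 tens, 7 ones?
Convert four (English words) → 4 (decimal)
Convert 6 tens, 7 ones (place-value notation) → 6×10 + 7 = 67 (decimal)
Compute 4 × 67 = 268
268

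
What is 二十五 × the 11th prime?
Convert 二十五 (Chinese numeral) → 2×10 + 5 = 25 (decimal)
Convert the 11th prime (prime index) → 31 (decimal)
Compute 25 × 31 = 775
775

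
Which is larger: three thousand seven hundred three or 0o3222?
Convert three thousand seven hundred three (English words) → 3×1000 + 7×100 + 3 = 3703 (decimal)
Convert 0o3222 (octal) → 3×512 + 2×64 + 2×8 + 2 = 1682 (decimal)
Compare 3703 vs 1682: larger = 3703
3703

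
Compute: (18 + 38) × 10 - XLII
Convert XLII (Roman numeral) → 40 + 1 + 1 = 42 (decimal)
Expression in decimal: (18 + 38) × 10 - 42
Parentheses first: 18 + 38 = 56
Multiply: 56 × 10 = 560
Subtract: 560 - 42 = 518
518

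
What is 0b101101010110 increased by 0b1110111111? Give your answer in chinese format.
Convert 0b101101010110 (binary) → 2048 + 512 + 256 + 64 + 16 + 4 + 2 = 2902 (decimal)
Convert 0b1110111111 (binary) → 512 + 256 + 128 + 32 + 16 + 8 + 4 + 2 + 1 = 959 (decimal)
Compute 2902 + 959 = 3861
Convert 3861 (decimal) → 3861 = 3×1000 + 8×100 + 6×10 + 1 → 三千八百六十一 (Chinese numeral)
三千八百六十一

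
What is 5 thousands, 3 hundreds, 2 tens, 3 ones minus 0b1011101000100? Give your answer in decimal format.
Convert 5 thousands, 3 hundreds, 2 tens, 3 ones (place-value notation) → 5×1000 + 3×100 + 2×10 + 3 = 5323 (decimal)
Convert 0b1011101000100 (binary) → 4096 + 1024 + 512 + 256 + 64 + 4 = 5956 (decimal)
Compute 5323 - 5956 = -633
-633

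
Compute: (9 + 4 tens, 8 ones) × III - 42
Convert 4 tens, 8 ones (place-value notation) → 4×10 + 8 = 48 (decimal)
Convert III (Roman numeral) → 1 + 1 + 1 = 3 (decimal)
Expression in decimal: (9 + 48) × 3 - 42
Parentheses first: 9 + 48 = 57
Multiply: 57 × 3 = 171
Subtract: 171 - 42 = 129
129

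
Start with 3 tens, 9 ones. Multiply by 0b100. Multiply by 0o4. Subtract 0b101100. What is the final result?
Convert 3 tens, 9 ones (place-value notation) → 3×10 + 9 = 39 (decimal)
Start: 39
Convert 0b100 (binary) → 4 (decimal)
39 × 4 = 156
Convert 0o4 (octal) → 4 (decimal)
156 × 4 = 624
Convert 0b101100 (binary) → 32 + 8 + 4 = 44 (decimal)
624 - 44 = 580
580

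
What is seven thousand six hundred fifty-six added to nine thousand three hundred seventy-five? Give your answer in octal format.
Convert seven thousand six hundred fifty-six (English words) → 7×1000 + 6×100 + 56 = 7656 (decimal)
Convert nine thousand three hundred seventy-five (English words) → 9×1000 + 3×100 + 75 = 9375 (decimal)
Compute 7656 + 9375 = 17031
Convert 17031 (decimal) → 17031 = 4×4096 + 1×512 + 2×64 + 7 → 0o41207 (octal)
0o41207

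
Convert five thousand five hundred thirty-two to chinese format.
Convert five thousand five hundred thirty-two (English words) → 5×1000 + 5×100 + 32 = 5532 (decimal)
Convert 5532 (decimal) → 5532 = 5×1000 + 5×100 + 3×10 + 2 → 五千五百三十二 (Chinese numeral)
五千五百三十二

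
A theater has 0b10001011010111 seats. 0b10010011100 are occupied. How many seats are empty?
Convert 0b10001011010111 (binary) → 8192 + 512 + 128 + 64 + 16 + 4 + 2 + 1 = 8919 (decimal)
Convert 0b10010011100 (binary) → 1024 + 128 + 16 + 8 + 4 = 1180 (decimal)
Compute 8919 - 1180 = 7739
7739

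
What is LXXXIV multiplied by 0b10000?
Convert LXXXIV (Roman numeral) → 50 + 10 + 10 + 10 + 4 = 84 (decimal)
Convert 0b10000 (binary) → 16 (decimal)
Compute 84 × 16 = 1344
1344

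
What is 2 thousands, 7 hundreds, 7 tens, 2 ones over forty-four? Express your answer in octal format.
Convert 2 thousands, 7 hundreds, 7 tens, 2 ones (place-value notation) → 2×1000 + 7×100 + 7×10 + 2 = 2772 (decimal)
Convert forty-four (English words) → 44 (decimal)
Compute 2772 ÷ 44 = 63
Convert 63 (decimal) → 63 = 7×8 + 7 → 0o77 (octal)
0o77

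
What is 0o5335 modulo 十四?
Convert 0o5335 (octal) → 5×512 + 3×64 + 3×8 + 5 = 2781 (decimal)
Convert 十四 (Chinese numeral) → 1×10 + 4 = 14 (decimal)
Compute 2781 mod 14 = 9
9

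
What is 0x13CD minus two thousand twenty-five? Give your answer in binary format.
Convert 0x13CD (hexadecimal) → 1×4096 + 3×256 + 12×16 + 13 = 5069 (decimal)
Convert two thousand twenty-five (English words) → 2×1000 + 25 = 2025 (decimal)
Compute 5069 - 2025 = 3044
Convert 3044 (decimal) → 3044 = 2048 + 512 + 256 + 128 + 64 + 32 + 4 → 0b101111100100 (binary)
0b101111100100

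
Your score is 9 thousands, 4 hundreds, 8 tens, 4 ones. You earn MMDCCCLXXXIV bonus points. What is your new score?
Convert 9 thousands, 4 hundreds, 8 tens, 4 ones (place-value notation) → 9×1000 + 4×100 + 8×10 + 4 = 9484 (decimal)
Convert MMDCCCLXXXIV (Roman numeral) → 1000 + 1000 + 500 + 100 + 100 + 100 + 50 + 10 + 10 + 10 + 4 = 2884 (decimal)
Compute 9484 + 2884 = 12368
12368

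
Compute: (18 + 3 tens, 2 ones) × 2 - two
Convert 3 tens, 2 ones (place-value notation) → 3×10 + 2 = 32 (decimal)
Convert two (English words) → 2 (decimal)
Expression in decimal: (18 + 32) × 2 - 2
Parentheses first: 18 + 32 = 50
Multiply: 50 × 2 = 100
Subtract: 100 - 2 = 98
98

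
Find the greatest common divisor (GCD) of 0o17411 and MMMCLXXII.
Convert 0o17411 (octal) → 1×4096 + 7×512 + 4×64 + 1×8 + 1 = 7945 (decimal)
Convert MMMCLXXII (Roman numeral) → 1000 + 1000 + 1000 + 100 + 50 + 10 + 10 + 1 + 1 = 3172 (decimal)
Compute gcd(7945, 3172) = 1
1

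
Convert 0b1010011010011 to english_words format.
Convert 0b1010011010011 (binary) → 4096 + 1024 + 128 + 64 + 16 + 2 + 1 = 5331 (decimal)
Convert 5331 (decimal) → 5331 = 5×1000 + 3×100 + 31 → five thousand three hundred thirty-one (English words)
five thousand three hundred thirty-one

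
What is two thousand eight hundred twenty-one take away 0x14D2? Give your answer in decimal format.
Convert two thousand eight hundred twenty-one (English words) → 2×1000 + 8×100 + 21 = 2821 (decimal)
Convert 0x14D2 (hexadecimal) → 1×4096 + 4×256 + 13×16 + 2 = 5330 (decimal)
Compute 2821 - 5330 = -2509
-2509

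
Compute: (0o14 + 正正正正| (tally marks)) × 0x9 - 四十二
Convert 0o14 (octal) → 1×8 + 4 = 12 (decimal)
Convert 正正正正| (tally marks) → 5 + 5 + 5 + 5 + 1 = 21 (decimal)
Convert 0x9 (hexadecimal) → 9 (decimal)
Convert 四十二 (Chinese numeral) → 4×10 + 2 = 42 (decimal)
Expression in decimal: (12 + 21) × 9 - 42
Parentheses first: 12 + 21 = 33
Multiply: 33 × 9 = 297
Subtract: 297 - 42 = 255
255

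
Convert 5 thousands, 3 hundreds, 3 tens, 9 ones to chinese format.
Convert 5 thousands, 3 hundreds, 3 tens, 9 ones (place-value notation) → 5×1000 + 3×100 + 3×10 + 9 = 5339 (decimal)
Convert 5339 (decimal) → 5339 = 5×1000 + 3×100 + 3×10 + 9 → 五千三百三十九 (Chinese numeral)
五千三百三十九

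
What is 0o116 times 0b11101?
Convert 0o116 (octal) → 1×64 + 1×8 + 6 = 78 (decimal)
Convert 0b11101 (binary) → 16 + 8 + 4 + 1 = 29 (decimal)
Compute 78 × 29 = 2262
2262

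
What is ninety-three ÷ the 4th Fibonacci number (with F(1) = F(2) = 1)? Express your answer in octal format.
Convert ninety-three (English words) → 93 (decimal)
Convert the 4th Fibonacci number (with F(1) = F(2) = 1) (Fibonacci index) → 1, 1, 2, 3 → 3 (decimal)
Compute 93 ÷ 3 = 31
Convert 31 (decimal) → 31 = 3×8 + 7 → 0o37 (octal)
0o37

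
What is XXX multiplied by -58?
Convert XXX (Roman numeral) → 10 + 10 + 10 = 30 (decimal)
Compute 30 × -58 = -1740
-1740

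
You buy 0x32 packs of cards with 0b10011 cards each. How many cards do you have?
Convert 0b10011 (binary) → 16 + 2 + 1 = 19 (decimal)
Convert 0x32 (hexadecimal) → 3×16 + 2 = 50 (decimal)
Compute 19 × 50 = 950
950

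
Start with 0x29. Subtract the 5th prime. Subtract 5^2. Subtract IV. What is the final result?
Convert 0x29 (hexadecimal) → 2×16 + 9 = 41 (decimal)
Start: 41
Convert the 5th prime (prime index) → 11 (decimal)
41 - 11 = 30
Convert 5^2 (power) → 25 (decimal)
30 - 25 = 5
Convert IV (Roman numeral) → 4 (decimal)
5 - 4 = 1
1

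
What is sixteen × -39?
Convert sixteen (English words) → 16 (decimal)
Compute 16 × -39 = -624
-624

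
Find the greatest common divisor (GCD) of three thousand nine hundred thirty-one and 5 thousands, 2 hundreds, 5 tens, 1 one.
Convert three thousand nine hundred thirty-one (English words) → 3×1000 + 9×100 + 31 = 3931 (decimal)
Convert 5 thousands, 2 hundreds, 5 tens, 1 one (place-value notation) → 5×1000 + 2×100 + 5×10 + 1 = 5251 (decimal)
Compute gcd(3931, 5251) = 1
1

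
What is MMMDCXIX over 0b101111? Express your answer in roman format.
Convert MMMDCXIX (Roman numeral) → 1000 + 1000 + 1000 + 500 + 100 + 10 + 9 = 3619 (decimal)
Convert 0b101111 (binary) → 32 + 8 + 4 + 2 + 1 = 47 (decimal)
Compute 3619 ÷ 47 = 77
Convert 77 (decimal) → 77 = 50 + 10 + 10 + 5 + 1 + 1 → LXXVII (Roman numeral)
LXXVII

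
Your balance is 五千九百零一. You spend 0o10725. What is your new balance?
Convert 五千九百零一 (Chinese numeral) → 5×1000 + 9×100 + 1 = 5901 (decimal)
Convert 0o10725 (octal) → 1×4096 + 7×64 + 2×8 + 5 = 4565 (decimal)
Compute 5901 - 4565 = 1336
1336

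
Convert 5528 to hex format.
Convert 5528 (decimal) → 5528 = 1×4096 + 5×256 + 9×16 + 8 → 0x1598 (hexadecimal)
0x1598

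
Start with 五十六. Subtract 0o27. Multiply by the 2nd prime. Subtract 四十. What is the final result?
Convert 五十六 (Chinese numeral) → 5×10 + 6 = 56 (decimal)
Start: 56
Convert 0o27 (octal) → 2×8 + 7 = 23 (decimal)
56 - 23 = 33
Convert the 2nd prime (prime index) → 3 (decimal)
33 × 3 = 99
Convert 四十 (Chinese numeral) → 4×10 = 40 (decimal)
99 - 40 = 59
59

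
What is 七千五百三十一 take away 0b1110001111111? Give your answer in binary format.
Convert 七千五百三十一 (Chinese numeral) → 7×1000 + 5×100 + 3×10 + 1 = 7531 (decimal)
Convert 0b1110001111111 (binary) → 4096 + 2048 + 1024 + 64 + 32 + 16 + 8 + 4 + 2 + 1 = 7295 (decimal)
Compute 7531 - 7295 = 236
Convert 236 (decimal) → 236 = 128 + 64 + 32 + 8 + 4 → 0b11101100 (binary)
0b11101100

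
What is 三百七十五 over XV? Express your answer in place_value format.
Convert 三百七十五 (Chinese numeral) → 3×100 + 7×10 + 5 = 375 (decimal)
Convert XV (Roman numeral) → 10 + 5 = 15 (decimal)
Compute 375 ÷ 15 = 25
Convert 25 (decimal) → 25 = 2×10 + 5 → 2 tens, 5 ones (place-value notation)
2 tens, 5 ones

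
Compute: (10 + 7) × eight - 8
Convert eight (English words) → 8 (decimal)
Expression in decimal: (10 + 7) × 8 - 8
Parentheses first: 10 + 7 = 17
Multiply: 17 × 8 = 136
Subtract: 136 - 8 = 128
128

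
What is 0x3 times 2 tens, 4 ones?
Convert 0x3 (hexadecimal) → 3 (decimal)
Convert 2 tens, 4 ones (place-value notation) → 2×10 + 4 = 24 (decimal)
Compute 3 × 24 = 72
72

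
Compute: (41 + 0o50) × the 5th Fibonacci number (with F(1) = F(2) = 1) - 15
Convert 0o50 (octal) → 5×8 = 40 (decimal)
Convert the 5th Fibonacci number (with F(1) = F(2) = 1) (Fibonacci index) → 1, 1, 2, 3, 5 → 5 (decimal)
Expression in decimal: (41 + 40) × 5 - 15
Parentheses first: 41 + 40 = 81
Multiply: 81 × 5 = 405
Subtract: 405 - 15 = 390
390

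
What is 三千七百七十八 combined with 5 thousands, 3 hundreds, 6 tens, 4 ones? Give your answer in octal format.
Convert 三千七百七十八 (Chinese numeral) → 3×1000 + 7×100 + 7×10 + 8 = 3778 (decimal)
Convert 5 thousands, 3 hundreds, 6 tens, 4 ones (place-value notation) → 5×1000 + 3×100 + 6×10 + 4 = 5364 (decimal)
Compute 3778 + 5364 = 9142
Convert 9142 (decimal) → 9142 = 2×4096 + 1×512 + 6×64 + 6×8 + 6 → 0o21666 (octal)
0o21666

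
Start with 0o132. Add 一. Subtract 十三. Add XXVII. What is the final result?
Convert 0o132 (octal) → 1×64 + 3×8 + 2 = 90 (decimal)
Start: 90
Convert 一 (Chinese numeral) → 1 (decimal)
90 + 1 = 91
Convert 十三 (Chinese numeral) → 1×10 + 3 = 13 (decimal)
91 - 13 = 78
Convert XXVII (Roman numeral) → 10 + 10 + 5 + 1 + 1 = 27 (decimal)
78 + 27 = 105
105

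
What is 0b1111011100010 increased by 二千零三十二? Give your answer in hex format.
Convert 0b1111011100010 (binary) → 4096 + 2048 + 1024 + 512 + 128 + 64 + 32 + 2 = 7906 (decimal)
Convert 二千零三十二 (Chinese numeral) → 2×1000 + 3×10 + 2 = 2032 (decimal)
Compute 7906 + 2032 = 9938
Convert 9938 (decimal) → 9938 = 2×4096 + 6×256 + 13×16 + 2 → 0x26D2 (hexadecimal)
0x26D2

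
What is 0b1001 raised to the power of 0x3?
Convert 0b1001 (binary) → 8 + 1 = 9 (decimal)
Convert 0x3 (hexadecimal) → 3 (decimal)
Compute 9 ^ 3 = 729
729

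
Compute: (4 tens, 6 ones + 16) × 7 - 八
Convert 4 tens, 6 ones (place-value notation) → 4×10 + 6 = 46 (decimal)
Convert 八 (Chinese numeral) → 8 (decimal)
Expression in decimal: (46 + 16) × 7 - 8
Parentheses first: 46 + 16 = 62
Multiply: 62 × 7 = 434
Subtract: 434 - 8 = 426
426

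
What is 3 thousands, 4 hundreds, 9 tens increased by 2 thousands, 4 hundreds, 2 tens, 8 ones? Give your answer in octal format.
Convert 3 thousands, 4 hundreds, 9 tens (place-value notation) → 3×1000 + 4×100 + 9×10 = 3490 (decimal)
Convert 2 thousands, 4 hundreds, 2 tens, 8 ones (place-value notation) → 2×1000 + 4×100 + 2×10 + 8 = 2428 (decimal)
Compute 3490 + 2428 = 5918
Convert 5918 (decimal) → 5918 = 1×4096 + 3×512 + 4×64 + 3×8 + 6 → 0o13436 (octal)
0o13436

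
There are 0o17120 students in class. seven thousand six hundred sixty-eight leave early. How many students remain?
Convert 0o17120 (octal) → 1×4096 + 7×512 + 1×64 + 2×8 = 7760 (decimal)
Convert seven thousand six hundred sixty-eight (English words) → 7×1000 + 6×100 + 68 = 7668 (decimal)
Compute 7760 - 7668 = 92
92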